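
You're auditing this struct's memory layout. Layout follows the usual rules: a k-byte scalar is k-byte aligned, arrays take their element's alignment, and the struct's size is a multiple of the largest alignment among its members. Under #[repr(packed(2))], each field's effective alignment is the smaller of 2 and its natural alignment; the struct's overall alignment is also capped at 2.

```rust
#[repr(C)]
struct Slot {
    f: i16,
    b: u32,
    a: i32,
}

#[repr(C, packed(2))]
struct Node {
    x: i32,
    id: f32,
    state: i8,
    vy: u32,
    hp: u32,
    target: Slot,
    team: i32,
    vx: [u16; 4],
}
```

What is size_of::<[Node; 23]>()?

966

Slot: @0: f [2B, align 2] → 2; +2 pad (align 4); @4: b [4B, align 4] → 8; @8: a [4B, align 4] → 12; size 12, align 4
@0: x [4B, align 2] → 4
@4: id [4B, align 2] → 8
@8: state [1B, align 1] → 9
+1 pad (align 2)
@10: vy [4B, align 2] → 14
@14: hp [4B, align 2] → 18
@18: target [12B, align 2] → 30
@30: team [4B, align 2] → 34
@34: vx [8B, align 2] → 42
size 42, align 2
array of 23: 23 × 42 = 966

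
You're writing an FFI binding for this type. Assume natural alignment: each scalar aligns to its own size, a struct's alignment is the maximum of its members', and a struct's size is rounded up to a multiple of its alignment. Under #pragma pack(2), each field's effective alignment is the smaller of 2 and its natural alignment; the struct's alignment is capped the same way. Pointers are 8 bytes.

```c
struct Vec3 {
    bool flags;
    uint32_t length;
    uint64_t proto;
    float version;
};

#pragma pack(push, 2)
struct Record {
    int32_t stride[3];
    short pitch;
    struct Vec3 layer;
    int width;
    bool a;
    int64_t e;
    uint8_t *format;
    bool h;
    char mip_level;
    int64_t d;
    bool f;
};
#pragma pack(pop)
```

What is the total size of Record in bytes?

Vec3: flags at 0 (size 1, align 1) → ends 1; pad 3 to align 4 for length; length at 4 (size 4, align 4) → ends 8; proto at 8 (size 8, align 8) → ends 16; version at 16 (size 4, align 4) → ends 20; tail pad 4 to reach multiple of 8; total 24 bytes, alignment 8
stride at 0 (size 12, align 2) → ends 12
pitch at 12 (size 2, align 2) → ends 14
layer at 14 (size 24, align 2) → ends 38
width at 38 (size 4, align 2) → ends 42
a at 42 (size 1, align 1) → ends 43
pad 1 to align 2 for e
e at 44 (size 8, align 2) → ends 52
format at 52 (size 8, align 2) → ends 60
h at 60 (size 1, align 1) → ends 61
mip_level at 61 (size 1, align 1) → ends 62
d at 62 (size 8, align 2) → ends 70
f at 70 (size 1, align 1) → ends 71
tail pad 1 to reach multiple of 2
total 72 bytes, alignment 2

72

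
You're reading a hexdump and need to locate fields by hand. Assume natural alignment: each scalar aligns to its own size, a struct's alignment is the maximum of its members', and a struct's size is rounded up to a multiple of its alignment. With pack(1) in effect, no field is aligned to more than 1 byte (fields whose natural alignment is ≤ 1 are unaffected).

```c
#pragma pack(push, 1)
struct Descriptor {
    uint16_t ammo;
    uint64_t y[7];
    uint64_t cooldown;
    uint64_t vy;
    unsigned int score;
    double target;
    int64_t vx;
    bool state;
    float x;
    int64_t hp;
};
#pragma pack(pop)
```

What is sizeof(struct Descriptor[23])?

ammo at 0 (size 2, align 1) → ends 2
y at 2 (size 56, align 1) → ends 58
cooldown at 58 (size 8, align 1) → ends 66
vy at 66 (size 8, align 1) → ends 74
score at 74 (size 4, align 1) → ends 78
target at 78 (size 8, align 1) → ends 86
vx at 86 (size 8, align 1) → ends 94
state at 94 (size 1, align 1) → ends 95
x at 95 (size 4, align 1) → ends 99
hp at 99 (size 8, align 1) → ends 107
total 107 bytes, alignment 1
array of 23: 23 × 107 = 2461

2461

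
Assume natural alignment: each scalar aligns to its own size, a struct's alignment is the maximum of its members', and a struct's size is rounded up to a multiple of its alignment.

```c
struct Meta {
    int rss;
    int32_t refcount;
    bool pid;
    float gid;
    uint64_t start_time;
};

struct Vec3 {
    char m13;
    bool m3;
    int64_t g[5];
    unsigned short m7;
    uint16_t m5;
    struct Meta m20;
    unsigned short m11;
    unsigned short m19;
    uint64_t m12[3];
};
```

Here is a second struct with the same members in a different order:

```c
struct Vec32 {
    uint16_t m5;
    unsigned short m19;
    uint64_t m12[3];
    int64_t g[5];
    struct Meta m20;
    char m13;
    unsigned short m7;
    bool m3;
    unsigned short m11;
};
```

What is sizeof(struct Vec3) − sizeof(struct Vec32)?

8

Meta: @0: rss [4B, align 4] → 4; @4: refcount [4B, align 4] → 8; @8: pid [1B, align 1] → 9; +3 pad (align 4); @12: gid [4B, align 4] → 16; @16: start_time [8B, align 8] → 24; size 24, align 8
@0: m13 [1B, align 1] → 1
@1: m3 [1B, align 1] → 2
+6 pad (align 8)
@8: g [40B, align 8] → 48
@48: m7 [2B, align 2] → 50
@50: m5 [2B, align 2] → 52
+4 pad (align 8)
@56: m20 [24B, align 8] → 80
@80: m11 [2B, align 2] → 82
@82: m19 [2B, align 2] → 84
+4 pad (align 8)
@88: m12 [24B, align 8] → 112
size 112, align 8
— Vec32 —
@0: m5 [2B, align 2] → 2
@2: m19 [2B, align 2] → 4
+4 pad (align 8)
@8: m12 [24B, align 8] → 32
@32: g [40B, align 8] → 72
@72: m20 [24B, align 8] → 96
@96: m13 [1B, align 1] → 97
+1 pad (align 2)
@98: m7 [2B, align 2] → 100
@100: m3 [1B, align 1] → 101
+1 pad (align 2)
@102: m11 [2B, align 2] → 104
size 104, align 8
112 − 104 = 8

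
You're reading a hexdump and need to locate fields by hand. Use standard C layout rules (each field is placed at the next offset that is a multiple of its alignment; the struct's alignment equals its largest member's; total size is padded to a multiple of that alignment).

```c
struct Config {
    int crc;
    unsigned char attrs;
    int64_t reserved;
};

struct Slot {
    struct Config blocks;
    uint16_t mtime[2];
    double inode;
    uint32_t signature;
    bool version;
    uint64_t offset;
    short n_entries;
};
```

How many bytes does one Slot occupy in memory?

Config: 0..4  crc  (4B, 4-aligned); 4..5  attrs  (1B, 1-aligned); 5..8  -- padding (3B); 8..16  reserved  (8B, 8-aligned); sizeof = 16, alignof = 8
0..16  blocks  (16B, 8-aligned)
16..20  mtime  (4B, 2-aligned)
20..24  -- padding (4B)
24..32  inode  (8B, 8-aligned)
32..36  signature  (4B, 4-aligned)
36..37  version  (1B, 1-aligned)
37..40  -- padding (3B)
40..48  offset  (8B, 8-aligned)
48..50  n_entries  (2B, 2-aligned)
50..56  -- tail padding (6B)
sizeof = 56, alignof = 8

56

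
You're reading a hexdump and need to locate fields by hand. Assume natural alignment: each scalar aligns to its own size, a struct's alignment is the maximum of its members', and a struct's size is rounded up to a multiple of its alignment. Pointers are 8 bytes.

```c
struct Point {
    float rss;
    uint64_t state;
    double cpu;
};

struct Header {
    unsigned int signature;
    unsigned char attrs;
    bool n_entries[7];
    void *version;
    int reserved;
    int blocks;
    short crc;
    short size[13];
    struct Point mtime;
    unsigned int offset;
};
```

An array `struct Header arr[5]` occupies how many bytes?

480

Point: @0: rss [4B, align 4] → 4; +4 pad (align 8); @8: state [8B, align 8] → 16; @16: cpu [8B, align 8] → 24; size 24, align 8
@0: signature [4B, align 4] → 4
@4: attrs [1B, align 1] → 5
@5: n_entries [7B, align 1] → 12
+4 pad (align 8)
@16: version [8B, align 8] → 24
@24: reserved [4B, align 4] → 28
@28: blocks [4B, align 4] → 32
@32: crc [2B, align 2] → 34
@34: size [26B, align 2] → 60
+4 pad (align 8)
@64: mtime [24B, align 8] → 88
@88: offset [4B, align 4] → 92
+4 tail pad (align 8)
size 96, align 8
array of 5: 5 × 96 = 480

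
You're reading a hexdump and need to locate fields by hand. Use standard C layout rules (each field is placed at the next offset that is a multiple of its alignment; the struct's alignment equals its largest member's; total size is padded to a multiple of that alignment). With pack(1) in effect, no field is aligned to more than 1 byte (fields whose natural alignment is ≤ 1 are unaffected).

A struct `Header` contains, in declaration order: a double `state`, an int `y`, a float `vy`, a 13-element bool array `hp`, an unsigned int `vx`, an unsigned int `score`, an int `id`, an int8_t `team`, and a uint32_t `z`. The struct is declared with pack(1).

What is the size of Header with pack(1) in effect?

@0: state [8B, align 1] → 8
@8: y [4B, align 1] → 12
@12: vy [4B, align 1] → 16
@16: hp [13B, align 1] → 29
@29: vx [4B, align 1] → 33
@33: score [4B, align 1] → 37
@37: id [4B, align 1] → 41
@41: team [1B, align 1] → 42
@42: z [4B, align 1] → 46
size 46, align 1

46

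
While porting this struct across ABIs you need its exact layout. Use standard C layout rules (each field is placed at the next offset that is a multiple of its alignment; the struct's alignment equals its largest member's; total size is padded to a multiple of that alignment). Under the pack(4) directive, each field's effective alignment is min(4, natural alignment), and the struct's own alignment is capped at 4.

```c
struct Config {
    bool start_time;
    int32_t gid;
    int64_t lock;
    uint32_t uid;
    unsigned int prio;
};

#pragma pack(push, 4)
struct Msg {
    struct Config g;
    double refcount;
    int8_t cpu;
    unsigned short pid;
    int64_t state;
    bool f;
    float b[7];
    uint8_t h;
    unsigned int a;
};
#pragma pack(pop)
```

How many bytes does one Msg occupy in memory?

84

Config: @0: start_time [1B, align 1] → 1; +3 pad (align 4); @4: gid [4B, align 4] → 8; @8: lock [8B, align 8] → 16; @16: uid [4B, align 4] → 20; @20: prio [4B, align 4] → 24; size 24, align 8
@0: g [24B, align 4] → 24
@24: refcount [8B, align 4] → 32
@32: cpu [1B, align 1] → 33
+1 pad (align 2)
@34: pid [2B, align 2] → 36
@36: state [8B, align 4] → 44
@44: f [1B, align 1] → 45
+3 pad (align 4)
@48: b [28B, align 4] → 76
@76: h [1B, align 1] → 77
+3 pad (align 4)
@80: a [4B, align 4] → 84
size 84, align 4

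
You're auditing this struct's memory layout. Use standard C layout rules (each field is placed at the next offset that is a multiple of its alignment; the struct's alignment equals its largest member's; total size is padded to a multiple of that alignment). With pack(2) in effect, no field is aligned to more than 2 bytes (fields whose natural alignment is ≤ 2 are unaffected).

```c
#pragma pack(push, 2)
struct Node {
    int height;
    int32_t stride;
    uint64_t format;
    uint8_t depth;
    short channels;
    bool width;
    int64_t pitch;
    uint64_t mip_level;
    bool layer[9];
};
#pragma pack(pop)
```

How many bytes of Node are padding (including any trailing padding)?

3

@0: height [4B, align 2] → 4
@4: stride [4B, align 2] → 8
@8: format [8B, align 2] → 16
@16: depth [1B, align 1] → 17
+1 pad (align 2)
@18: channels [2B, align 2] → 20
@20: width [1B, align 1] → 21
+1 pad (align 2)
@22: pitch [8B, align 2] → 30
@30: mip_level [8B, align 2] → 38
@38: layer [9B, align 1] → 47
+1 tail pad (align 2)
size 48, align 2
data bytes 45, size 48 → padding 3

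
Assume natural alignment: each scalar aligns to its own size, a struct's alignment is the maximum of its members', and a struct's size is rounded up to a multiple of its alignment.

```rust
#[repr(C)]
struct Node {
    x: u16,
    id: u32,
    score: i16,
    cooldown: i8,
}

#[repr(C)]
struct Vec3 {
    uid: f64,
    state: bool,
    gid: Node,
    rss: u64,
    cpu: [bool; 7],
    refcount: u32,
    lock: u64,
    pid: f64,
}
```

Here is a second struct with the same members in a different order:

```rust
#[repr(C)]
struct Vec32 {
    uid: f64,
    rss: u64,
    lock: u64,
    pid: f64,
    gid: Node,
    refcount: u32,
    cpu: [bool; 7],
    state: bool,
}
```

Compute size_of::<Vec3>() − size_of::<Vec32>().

Node: 0..2  x  (2B, 2-aligned); 2..4  -- padding (2B); 4..8  id  (4B, 4-aligned); 8..10  score  (2B, 2-aligned); 10..11  cooldown  (1B, 1-aligned); 11..12  -- tail padding (1B); sizeof = 12, alignof = 4
0..8  uid  (8B, 8-aligned)
8..9  state  (1B, 1-aligned)
9..12  -- padding (3B)
12..24  gid  (12B, 4-aligned)
24..32  rss  (8B, 8-aligned)
32..39  cpu  (7B, 1-aligned)
39..40  -- padding (1B)
40..44  refcount  (4B, 4-aligned)
44..48  -- padding (4B)
48..56  lock  (8B, 8-aligned)
56..64  pid  (8B, 8-aligned)
sizeof = 64, alignof = 8
— Vec32 —
0..8  uid  (8B, 8-aligned)
8..16  rss  (8B, 8-aligned)
16..24  lock  (8B, 8-aligned)
24..32  pid  (8B, 8-aligned)
32..44  gid  (12B, 4-aligned)
44..48  refcount  (4B, 4-aligned)
48..55  cpu  (7B, 1-aligned)
55..56  state  (1B, 1-aligned)
sizeof = 56, alignof = 8
64 − 56 = 8

8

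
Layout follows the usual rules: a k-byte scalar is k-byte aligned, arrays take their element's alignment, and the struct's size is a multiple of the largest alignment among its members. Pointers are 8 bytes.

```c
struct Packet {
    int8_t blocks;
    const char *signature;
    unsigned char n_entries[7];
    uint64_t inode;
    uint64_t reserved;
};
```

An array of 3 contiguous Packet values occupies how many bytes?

120

0..1  blocks  (1B, 1-aligned)
1..8  -- padding (7B)
8..16  signature  (8B, 8-aligned)
16..23  n_entries  (7B, 1-aligned)
23..24  -- padding (1B)
24..32  inode  (8B, 8-aligned)
32..40  reserved  (8B, 8-aligned)
sizeof = 40, alignof = 8
array of 3: 3 × 40 = 120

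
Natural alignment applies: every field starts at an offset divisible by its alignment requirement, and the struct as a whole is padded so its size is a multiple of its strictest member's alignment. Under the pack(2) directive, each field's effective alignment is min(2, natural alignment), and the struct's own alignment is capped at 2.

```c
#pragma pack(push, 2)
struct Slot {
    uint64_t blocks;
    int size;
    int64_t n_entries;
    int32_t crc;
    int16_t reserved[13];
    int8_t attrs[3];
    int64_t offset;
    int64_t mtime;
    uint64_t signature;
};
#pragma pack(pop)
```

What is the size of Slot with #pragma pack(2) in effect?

78

@0: blocks [8B, align 2] → 8
@8: size [4B, align 2] → 12
@12: n_entries [8B, align 2] → 20
@20: crc [4B, align 2] → 24
@24: reserved [26B, align 2] → 50
@50: attrs [3B, align 1] → 53
+1 pad (align 2)
@54: offset [8B, align 2] → 62
@62: mtime [8B, align 2] → 70
@70: signature [8B, align 2] → 78
size 78, align 2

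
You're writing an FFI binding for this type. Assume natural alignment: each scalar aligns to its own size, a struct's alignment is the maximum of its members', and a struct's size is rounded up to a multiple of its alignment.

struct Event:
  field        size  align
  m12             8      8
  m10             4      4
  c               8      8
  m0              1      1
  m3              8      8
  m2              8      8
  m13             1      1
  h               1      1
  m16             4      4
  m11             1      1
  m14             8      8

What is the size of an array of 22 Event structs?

m12 at 0 (size 8, align 8) → ends 8
m10 at 8 (size 4, align 4) → ends 12
pad 4 to align 8 for c
c at 16 (size 8, align 8) → ends 24
m0 at 24 (size 1, align 1) → ends 25
pad 7 to align 8 for m3
m3 at 32 (size 8, align 8) → ends 40
m2 at 40 (size 8, align 8) → ends 48
m13 at 48 (size 1, align 1) → ends 49
h at 49 (size 1, align 1) → ends 50
pad 2 to align 4 for m16
m16 at 52 (size 4, align 4) → ends 56
m11 at 56 (size 1, align 1) → ends 57
pad 7 to align 8 for m14
m14 at 64 (size 8, align 8) → ends 72
total 72 bytes, alignment 8
array of 22: 22 × 72 = 1584

1584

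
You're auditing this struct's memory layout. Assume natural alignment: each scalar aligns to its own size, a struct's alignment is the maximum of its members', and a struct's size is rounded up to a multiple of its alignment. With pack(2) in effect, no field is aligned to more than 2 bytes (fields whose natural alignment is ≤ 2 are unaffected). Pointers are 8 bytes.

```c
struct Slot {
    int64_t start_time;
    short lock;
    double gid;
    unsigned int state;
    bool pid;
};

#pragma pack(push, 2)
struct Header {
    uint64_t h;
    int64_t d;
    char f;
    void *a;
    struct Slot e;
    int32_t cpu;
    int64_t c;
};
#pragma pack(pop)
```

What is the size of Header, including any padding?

70 bytes

Slot: 0..8  start_time  (8B, 8-aligned); 8..10  lock  (2B, 2-aligned); 10..16  -- padding (6B); 16..24  gid  (8B, 8-aligned); 24..28  state  (4B, 4-aligned); 28..29  pid  (1B, 1-aligned); 29..32  -- tail padding (3B); sizeof = 32, alignof = 8
0..8  h  (8B, 2-aligned)
8..16  d  (8B, 2-aligned)
16..17  f  (1B, 1-aligned)
17..18  -- padding (1B)
18..26  a  (8B, 2-aligned)
26..58  e  (32B, 2-aligned)
58..62  cpu  (4B, 2-aligned)
62..70  c  (8B, 2-aligned)
sizeof = 70, alignof = 2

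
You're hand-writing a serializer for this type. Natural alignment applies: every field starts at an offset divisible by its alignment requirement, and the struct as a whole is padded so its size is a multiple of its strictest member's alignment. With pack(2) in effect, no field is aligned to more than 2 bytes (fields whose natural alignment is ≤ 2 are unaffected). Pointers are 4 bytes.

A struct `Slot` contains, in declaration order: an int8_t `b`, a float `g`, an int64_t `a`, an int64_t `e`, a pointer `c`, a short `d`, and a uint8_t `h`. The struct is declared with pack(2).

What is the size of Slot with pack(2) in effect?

0..1  b  (1B, 1-aligned)
1..2  -- padding (1B)
2..6  g  (4B, 2-aligned)
6..14  a  (8B, 2-aligned)
14..22  e  (8B, 2-aligned)
22..26  c  (4B, 2-aligned)
26..28  d  (2B, 2-aligned)
28..29  h  (1B, 1-aligned)
29..30  -- tail padding (1B)
sizeof = 30, alignof = 2

30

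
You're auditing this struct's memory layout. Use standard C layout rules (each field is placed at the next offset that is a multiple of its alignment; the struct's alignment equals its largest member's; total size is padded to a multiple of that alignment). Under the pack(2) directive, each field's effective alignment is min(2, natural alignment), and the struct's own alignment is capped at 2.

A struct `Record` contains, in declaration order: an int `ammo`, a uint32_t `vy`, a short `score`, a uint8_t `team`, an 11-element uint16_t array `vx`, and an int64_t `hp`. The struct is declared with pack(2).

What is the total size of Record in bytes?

@0: ammo [4B, align 2] → 4
@4: vy [4B, align 2] → 8
@8: score [2B, align 2] → 10
@10: team [1B, align 1] → 11
+1 pad (align 2)
@12: vx [22B, align 2] → 34
@34: hp [8B, align 2] → 42
size 42, align 2

42 bytes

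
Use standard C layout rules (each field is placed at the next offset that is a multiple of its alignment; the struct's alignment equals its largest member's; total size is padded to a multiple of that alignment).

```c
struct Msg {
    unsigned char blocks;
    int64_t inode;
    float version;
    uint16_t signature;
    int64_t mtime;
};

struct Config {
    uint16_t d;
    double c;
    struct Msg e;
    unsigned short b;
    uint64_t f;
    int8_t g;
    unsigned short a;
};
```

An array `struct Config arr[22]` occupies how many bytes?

1584

Msg: @0: blocks [1B, align 1] → 1; +7 pad (align 8); @8: inode [8B, align 8] → 16; @16: version [4B, align 4] → 20; @20: signature [2B, align 2] → 22; +2 pad (align 8); @24: mtime [8B, align 8] → 32; size 32, align 8
@0: d [2B, align 2] → 2
+6 pad (align 8)
@8: c [8B, align 8] → 16
@16: e [32B, align 8] → 48
@48: b [2B, align 2] → 50
+6 pad (align 8)
@56: f [8B, align 8] → 64
@64: g [1B, align 1] → 65
+1 pad (align 2)
@66: a [2B, align 2] → 68
+4 tail pad (align 8)
size 72, align 8
array of 22: 22 × 72 = 1584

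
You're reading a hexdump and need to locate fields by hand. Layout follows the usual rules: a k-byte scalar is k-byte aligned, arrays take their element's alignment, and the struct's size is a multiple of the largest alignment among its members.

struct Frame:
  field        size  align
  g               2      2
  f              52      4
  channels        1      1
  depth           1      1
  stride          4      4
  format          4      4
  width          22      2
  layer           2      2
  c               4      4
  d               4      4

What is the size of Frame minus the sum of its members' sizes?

4

g at 0 (size 2, align 2) → ends 2
pad 2 to align 4 for f
f at 4 (size 52, align 4) → ends 56
channels at 56 (size 1, align 1) → ends 57
depth at 57 (size 1, align 1) → ends 58
pad 2 to align 4 for stride
stride at 60 (size 4, align 4) → ends 64
format at 64 (size 4, align 4) → ends 68
width at 68 (size 22, align 2) → ends 90
layer at 90 (size 2, align 2) → ends 92
c at 92 (size 4, align 4) → ends 96
d at 96 (size 4, align 4) → ends 100
total 100 bytes, alignment 4
data bytes 96, size 100 → padding 4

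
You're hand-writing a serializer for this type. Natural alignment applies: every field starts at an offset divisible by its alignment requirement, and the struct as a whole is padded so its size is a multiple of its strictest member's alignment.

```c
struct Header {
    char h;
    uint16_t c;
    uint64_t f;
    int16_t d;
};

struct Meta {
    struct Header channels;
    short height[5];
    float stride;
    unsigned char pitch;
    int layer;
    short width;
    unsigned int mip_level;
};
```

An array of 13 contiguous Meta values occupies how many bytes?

Header: 0..1  h  (1B, 1-aligned); 1..2  -- padding (1B); 2..4  c  (2B, 2-aligned); 4..8  -- padding (4B); 8..16  f  (8B, 8-aligned); 16..18  d  (2B, 2-aligned); 18..24  -- tail padding (6B); sizeof = 24, alignof = 8
0..24  channels  (24B, 8-aligned)
24..34  height  (10B, 2-aligned)
34..36  -- padding (2B)
36..40  stride  (4B, 4-aligned)
40..41  pitch  (1B, 1-aligned)
41..44  -- padding (3B)
44..48  layer  (4B, 4-aligned)
48..50  width  (2B, 2-aligned)
50..52  -- padding (2B)
52..56  mip_level  (4B, 4-aligned)
sizeof = 56, alignof = 8
array of 13: 13 × 56 = 728

728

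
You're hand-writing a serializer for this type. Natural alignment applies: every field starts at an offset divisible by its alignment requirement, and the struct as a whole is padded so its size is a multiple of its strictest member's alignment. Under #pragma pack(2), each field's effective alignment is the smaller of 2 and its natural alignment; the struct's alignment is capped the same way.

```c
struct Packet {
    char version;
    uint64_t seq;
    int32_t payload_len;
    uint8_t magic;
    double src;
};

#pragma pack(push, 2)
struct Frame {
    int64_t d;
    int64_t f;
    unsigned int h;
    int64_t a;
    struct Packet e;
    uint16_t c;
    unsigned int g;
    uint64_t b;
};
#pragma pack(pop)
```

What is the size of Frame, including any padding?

74 bytes

Packet: 0..1  version  (1B, 1-aligned); 1..8  -- padding (7B); 8..16  seq  (8B, 8-aligned); 16..20  payload_len  (4B, 4-aligned); 20..21  magic  (1B, 1-aligned); 21..24  -- padding (3B); 24..32  src  (8B, 8-aligned); sizeof = 32, alignof = 8
0..8  d  (8B, 2-aligned)
8..16  f  (8B, 2-aligned)
16..20  h  (4B, 2-aligned)
20..28  a  (8B, 2-aligned)
28..60  e  (32B, 2-aligned)
60..62  c  (2B, 2-aligned)
62..66  g  (4B, 2-aligned)
66..74  b  (8B, 2-aligned)
sizeof = 74, alignof = 2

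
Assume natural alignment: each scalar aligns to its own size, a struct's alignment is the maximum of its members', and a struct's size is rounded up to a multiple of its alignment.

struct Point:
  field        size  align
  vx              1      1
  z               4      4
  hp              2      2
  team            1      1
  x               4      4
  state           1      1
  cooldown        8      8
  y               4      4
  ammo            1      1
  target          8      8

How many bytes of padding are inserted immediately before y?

0

0..1  vx  (1B, 1-aligned)
1..4  -- padding (3B)
4..8  z  (4B, 4-aligned)
8..10  hp  (2B, 2-aligned)
10..11  team  (1B, 1-aligned)
11..12  -- padding (1B)
12..16  x  (4B, 4-aligned)
16..17  state  (1B, 1-aligned)
17..24  -- padding (7B)
24..32  cooldown  (8B, 8-aligned)
32..36  y  (4B, 4-aligned)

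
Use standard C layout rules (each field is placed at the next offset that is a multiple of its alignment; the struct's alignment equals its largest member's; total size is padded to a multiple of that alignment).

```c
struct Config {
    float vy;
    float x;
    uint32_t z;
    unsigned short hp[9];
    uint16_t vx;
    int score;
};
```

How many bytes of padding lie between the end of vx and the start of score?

@0: vy [4B, align 4] → 4
@4: x [4B, align 4] → 8
@8: z [4B, align 4] → 12
@12: hp [18B, align 2] → 30
@30: vx [2B, align 2] → 32
@32: score [4B, align 4] → 36

0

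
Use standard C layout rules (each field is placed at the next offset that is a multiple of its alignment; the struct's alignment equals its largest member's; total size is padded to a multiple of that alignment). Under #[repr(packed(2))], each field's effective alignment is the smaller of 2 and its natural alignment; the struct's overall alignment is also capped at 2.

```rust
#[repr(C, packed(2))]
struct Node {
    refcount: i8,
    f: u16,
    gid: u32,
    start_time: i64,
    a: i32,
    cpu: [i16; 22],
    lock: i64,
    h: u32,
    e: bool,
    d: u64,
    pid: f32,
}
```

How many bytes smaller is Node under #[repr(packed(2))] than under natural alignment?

natural layout:
  0..1  refcount  (1B, 1-aligned)
  1..2  -- padding (1B)
  2..4  f  (2B, 2-aligned)
  4..8  gid  (4B, 4-aligned)
  8..16  start_time  (8B, 8-aligned)
  16..20  a  (4B, 4-aligned)
  20..64  cpu  (44B, 2-aligned)
  64..72  lock  (8B, 8-aligned)
  72..76  h  (4B, 4-aligned)
  76..77  e  (1B, 1-aligned)
  77..80  -- padding (3B)
  80..88  d  (8B, 8-aligned)
  88..92  pid  (4B, 4-aligned)
  92..96  -- tail padding (4B)
  sizeof = 96, alignof = 8
packed(2) layout:
  0..1  refcount  (1B, 1-aligned)
  1..2  -- padding (1B)
  2..4  f  (2B, 2-aligned)
  4..8  gid  (4B, 2-aligned)
  8..16  start_time  (8B, 2-aligned)
  16..20  a  (4B, 2-aligned)
  20..64  cpu  (44B, 2-aligned)
  64..72  lock  (8B, 2-aligned)
  72..76  h  (4B, 2-aligned)
  76..77  e  (1B, 1-aligned)
  77..78  -- padding (1B)
  78..86  d  (8B, 2-aligned)
  86..90  pid  (4B, 2-aligned)
  sizeof = 90, alignof = 2
96 − 90 = 6

6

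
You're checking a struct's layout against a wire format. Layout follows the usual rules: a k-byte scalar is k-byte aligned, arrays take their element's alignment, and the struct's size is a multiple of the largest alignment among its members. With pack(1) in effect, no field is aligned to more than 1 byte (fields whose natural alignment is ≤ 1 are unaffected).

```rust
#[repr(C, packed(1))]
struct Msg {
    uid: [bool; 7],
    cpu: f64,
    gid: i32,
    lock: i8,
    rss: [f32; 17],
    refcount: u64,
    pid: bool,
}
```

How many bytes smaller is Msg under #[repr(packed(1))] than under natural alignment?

natural layout:
  0..7  uid  (7B, 1-aligned)
  7..8  -- padding (1B)
  8..16  cpu  (8B, 8-aligned)
  16..20  gid  (4B, 4-aligned)
  20..21  lock  (1B, 1-aligned)
  21..24  -- padding (3B)
  24..92  rss  (68B, 4-aligned)
  92..96  -- padding (4B)
  96..104  refcount  (8B, 8-aligned)
  104..105  pid  (1B, 1-aligned)
  105..112  -- tail padding (7B)
  sizeof = 112, alignof = 8
packed(1) layout:
  0..7  uid  (7B, 1-aligned)
  7..15  cpu  (8B, 1-aligned)
  15..19  gid  (4B, 1-aligned)
  19..20  lock  (1B, 1-aligned)
  20..88  rss  (68B, 1-aligned)
  88..96  refcount  (8B, 1-aligned)
  96..97  pid  (1B, 1-aligned)
  sizeof = 97, alignof = 1
112 − 97 = 15

15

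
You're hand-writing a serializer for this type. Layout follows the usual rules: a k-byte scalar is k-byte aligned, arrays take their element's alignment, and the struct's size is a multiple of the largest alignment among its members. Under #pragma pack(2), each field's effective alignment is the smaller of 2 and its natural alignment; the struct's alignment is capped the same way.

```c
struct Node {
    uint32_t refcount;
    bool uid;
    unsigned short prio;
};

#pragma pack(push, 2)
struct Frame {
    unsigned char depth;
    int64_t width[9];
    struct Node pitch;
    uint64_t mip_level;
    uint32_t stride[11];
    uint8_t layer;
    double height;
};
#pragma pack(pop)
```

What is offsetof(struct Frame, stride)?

Node: 0..4  refcount  (4B, 4-aligned); 4..5  uid  (1B, 1-aligned); 5..6  -- padding (1B); 6..8  prio  (2B, 2-aligned); sizeof = 8, alignof = 4
0..1  depth  (1B, 1-aligned)
1..2  -- padding (1B)
2..74  width  (72B, 2-aligned)
74..82  pitch  (8B, 2-aligned)
82..90  mip_level  (8B, 2-aligned)
90..134  stride  (44B, 2-aligned)

90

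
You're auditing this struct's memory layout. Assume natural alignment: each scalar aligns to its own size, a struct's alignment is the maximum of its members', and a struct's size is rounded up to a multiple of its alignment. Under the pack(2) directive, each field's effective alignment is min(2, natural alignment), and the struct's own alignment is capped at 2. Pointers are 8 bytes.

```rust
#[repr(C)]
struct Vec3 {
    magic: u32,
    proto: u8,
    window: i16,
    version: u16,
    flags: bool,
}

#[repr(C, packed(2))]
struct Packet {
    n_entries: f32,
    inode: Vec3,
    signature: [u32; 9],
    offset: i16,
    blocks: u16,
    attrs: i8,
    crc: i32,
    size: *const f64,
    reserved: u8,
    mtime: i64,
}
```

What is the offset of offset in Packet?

52

Vec3: @0: magic [4B, align 4] → 4; @4: proto [1B, align 1] → 5; +1 pad (align 2); @6: window [2B, align 2] → 8; @8: version [2B, align 2] → 10; @10: flags [1B, align 1] → 11; +1 tail pad (align 4); size 12, align 4
@0: n_entries [4B, align 2] → 4
@4: inode [12B, align 2] → 16
@16: signature [36B, align 2] → 52
@52: offset [2B, align 2] → 54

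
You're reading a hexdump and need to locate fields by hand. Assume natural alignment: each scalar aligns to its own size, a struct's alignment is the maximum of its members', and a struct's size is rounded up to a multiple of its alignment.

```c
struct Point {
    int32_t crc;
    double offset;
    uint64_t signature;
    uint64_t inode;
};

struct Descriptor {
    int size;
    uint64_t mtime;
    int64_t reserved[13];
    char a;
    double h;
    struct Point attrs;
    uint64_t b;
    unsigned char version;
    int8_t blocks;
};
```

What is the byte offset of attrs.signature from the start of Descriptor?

Point: crc at 0 (size 4, align 4) → ends 4; pad 4 to align 8 for offset; offset at 8 (size 8, align 8) → ends 16; signature at 16 (size 8, align 8) → ends 24; inode at 24 (size 8, align 8) → ends 32; total 32 bytes, alignment 8
size at 0 (size 4, align 4) → ends 4
pad 4 to align 8 for mtime
mtime at 8 (size 8, align 8) → ends 16
reserved at 16 (size 104, align 8) → ends 120
a at 120 (size 1, align 1) → ends 121
pad 7 to align 8 for h
h at 128 (size 8, align 8) → ends 136
attrs at 136 (size 32, align 8) → ends 168
within Point: signature at 16
136 + 16 = 152

152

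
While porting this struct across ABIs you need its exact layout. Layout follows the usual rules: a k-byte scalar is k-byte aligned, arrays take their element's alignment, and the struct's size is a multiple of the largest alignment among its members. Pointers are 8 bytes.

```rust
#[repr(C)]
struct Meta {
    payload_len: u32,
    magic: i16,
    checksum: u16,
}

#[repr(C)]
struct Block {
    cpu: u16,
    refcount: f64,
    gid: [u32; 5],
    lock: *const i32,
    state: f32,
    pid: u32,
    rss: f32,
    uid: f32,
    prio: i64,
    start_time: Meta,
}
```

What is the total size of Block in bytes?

Meta: payload_len at 0 (size 4, align 4) → ends 4; magic at 4 (size 2, align 2) → ends 6; checksum at 6 (size 2, align 2) → ends 8; total 8 bytes, alignment 4
cpu at 0 (size 2, align 2) → ends 2
pad 6 to align 8 for refcount
refcount at 8 (size 8, align 8) → ends 16
gid at 16 (size 20, align 4) → ends 36
pad 4 to align 8 for lock
lock at 40 (size 8, align 8) → ends 48
state at 48 (size 4, align 4) → ends 52
pid at 52 (size 4, align 4) → ends 56
rss at 56 (size 4, align 4) → ends 60
uid at 60 (size 4, align 4) → ends 64
prio at 64 (size 8, align 8) → ends 72
start_time at 72 (size 8, align 4) → ends 80
total 80 bytes, alignment 8

80 bytes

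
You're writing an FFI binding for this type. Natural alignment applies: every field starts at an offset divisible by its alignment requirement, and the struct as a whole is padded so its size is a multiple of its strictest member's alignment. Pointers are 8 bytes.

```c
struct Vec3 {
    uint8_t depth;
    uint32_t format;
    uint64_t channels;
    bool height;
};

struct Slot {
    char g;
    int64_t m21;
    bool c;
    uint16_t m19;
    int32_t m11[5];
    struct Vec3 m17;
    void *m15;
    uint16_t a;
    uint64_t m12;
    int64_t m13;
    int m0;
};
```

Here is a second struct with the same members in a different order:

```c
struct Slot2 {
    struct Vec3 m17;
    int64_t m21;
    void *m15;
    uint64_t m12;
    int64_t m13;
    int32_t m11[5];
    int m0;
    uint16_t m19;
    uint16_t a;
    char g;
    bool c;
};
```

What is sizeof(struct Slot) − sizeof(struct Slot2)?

16

Vec3: depth at 0 (size 1, align 1) → ends 1; pad 3 to align 4 for format; format at 4 (size 4, align 4) → ends 8; channels at 8 (size 8, align 8) → ends 16; height at 16 (size 1, align 1) → ends 17; tail pad 7 to reach multiple of 8; total 24 bytes, alignment 8
g at 0 (size 1, align 1) → ends 1
pad 7 to align 8 for m21
m21 at 8 (size 8, align 8) → ends 16
c at 16 (size 1, align 1) → ends 17
pad 1 to align 2 for m19
m19 at 18 (size 2, align 2) → ends 20
m11 at 20 (size 20, align 4) → ends 40
m17 at 40 (size 24, align 8) → ends 64
m15 at 64 (size 8, align 8) → ends 72
a at 72 (size 2, align 2) → ends 74
pad 6 to align 8 for m12
m12 at 80 (size 8, align 8) → ends 88
m13 at 88 (size 8, align 8) → ends 96
m0 at 96 (size 4, align 4) → ends 100
tail pad 4 to reach multiple of 8
total 104 bytes, alignment 8
— Slot2 —
m17 at 0 (size 24, align 8) → ends 24
m21 at 24 (size 8, align 8) → ends 32
m15 at 32 (size 8, align 8) → ends 40
m12 at 40 (size 8, align 8) → ends 48
m13 at 48 (size 8, align 8) → ends 56
m11 at 56 (size 20, align 4) → ends 76
m0 at 76 (size 4, align 4) → ends 80
m19 at 80 (size 2, align 2) → ends 82
a at 82 (size 2, align 2) → ends 84
g at 84 (size 1, align 1) → ends 85
c at 85 (size 1, align 1) → ends 86
tail pad 2 to reach multiple of 8
total 88 bytes, alignment 8
104 − 88 = 16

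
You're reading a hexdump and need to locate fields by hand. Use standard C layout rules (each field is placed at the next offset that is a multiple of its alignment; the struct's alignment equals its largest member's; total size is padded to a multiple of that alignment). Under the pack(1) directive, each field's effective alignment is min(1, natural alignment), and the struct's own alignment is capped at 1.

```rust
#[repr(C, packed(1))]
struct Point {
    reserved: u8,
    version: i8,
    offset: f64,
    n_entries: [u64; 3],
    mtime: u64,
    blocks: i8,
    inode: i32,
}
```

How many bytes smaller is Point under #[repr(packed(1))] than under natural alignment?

natural layout:
  @0: reserved [1B, align 1] → 1
  @1: version [1B, align 1] → 2
  +6 pad (align 8)
  @8: offset [8B, align 8] → 16
  @16: n_entries [24B, align 8] → 40
  @40: mtime [8B, align 8] → 48
  @48: blocks [1B, align 1] → 49
  +3 pad (align 4)
  @52: inode [4B, align 4] → 56
  size 56, align 8
packed(1) layout:
  @0: reserved [1B, align 1] → 1
  @1: version [1B, align 1] → 2
  @2: offset [8B, align 1] → 10
  @10: n_entries [24B, align 1] → 34
  @34: mtime [8B, align 1] → 42
  @42: blocks [1B, align 1] → 43
  @43: inode [4B, align 1] → 47
  size 47, align 1
56 − 47 = 9

9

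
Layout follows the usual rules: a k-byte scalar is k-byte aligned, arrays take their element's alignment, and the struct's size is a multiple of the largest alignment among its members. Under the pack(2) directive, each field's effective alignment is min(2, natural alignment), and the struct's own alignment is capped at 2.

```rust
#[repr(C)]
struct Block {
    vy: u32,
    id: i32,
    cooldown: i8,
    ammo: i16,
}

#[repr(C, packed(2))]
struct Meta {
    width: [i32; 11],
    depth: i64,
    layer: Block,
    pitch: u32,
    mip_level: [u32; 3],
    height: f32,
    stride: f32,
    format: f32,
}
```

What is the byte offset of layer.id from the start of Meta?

56

Block: @0: vy [4B, align 4] → 4; @4: id [4B, align 4] → 8; @8: cooldown [1B, align 1] → 9; +1 pad (align 2); @10: ammo [2B, align 2] → 12; size 12, align 4
@0: width [44B, align 2] → 44
@44: depth [8B, align 2] → 52
@52: layer [12B, align 2] → 64
within Block: id at 4
52 + 4 = 56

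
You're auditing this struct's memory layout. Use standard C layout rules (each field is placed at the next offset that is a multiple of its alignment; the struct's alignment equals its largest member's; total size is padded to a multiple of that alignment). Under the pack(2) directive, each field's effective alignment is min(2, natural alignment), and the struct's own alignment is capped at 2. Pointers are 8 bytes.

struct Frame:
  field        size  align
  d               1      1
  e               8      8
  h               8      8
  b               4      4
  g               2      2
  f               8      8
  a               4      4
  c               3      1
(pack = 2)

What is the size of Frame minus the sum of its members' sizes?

0..1  d  (1B, 1-aligned)
1..2  -- padding (1B)
2..10  e  (8B, 2-aligned)
10..18  h  (8B, 2-aligned)
18..22  b  (4B, 2-aligned)
22..24  g  (2B, 2-aligned)
24..32  f  (8B, 2-aligned)
32..36  a  (4B, 2-aligned)
36..39  c  (3B, 1-aligned)
39..40  -- tail padding (1B)
sizeof = 40, alignof = 2
data bytes 38, size 40 → padding 2

2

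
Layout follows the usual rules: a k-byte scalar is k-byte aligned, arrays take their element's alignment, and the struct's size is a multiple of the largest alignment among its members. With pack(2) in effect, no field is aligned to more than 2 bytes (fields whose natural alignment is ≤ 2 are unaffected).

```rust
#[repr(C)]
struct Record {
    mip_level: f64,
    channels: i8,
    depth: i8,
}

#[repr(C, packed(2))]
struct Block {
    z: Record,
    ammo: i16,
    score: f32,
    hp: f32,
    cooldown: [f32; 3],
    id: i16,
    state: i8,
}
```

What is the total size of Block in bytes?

Record: 0..8  mip_level  (8B, 8-aligned); 8..9  channels  (1B, 1-aligned); 9..10  depth  (1B, 1-aligned); 10..16  -- tail padding (6B); sizeof = 16, alignof = 8
0..16  z  (16B, 2-aligned)
16..18  ammo  (2B, 2-aligned)
18..22  score  (4B, 2-aligned)
22..26  hp  (4B, 2-aligned)
26..38  cooldown  (12B, 2-aligned)
38..40  id  (2B, 2-aligned)
40..41  state  (1B, 1-aligned)
41..42  -- tail padding (1B)
sizeof = 42, alignof = 2

42 bytes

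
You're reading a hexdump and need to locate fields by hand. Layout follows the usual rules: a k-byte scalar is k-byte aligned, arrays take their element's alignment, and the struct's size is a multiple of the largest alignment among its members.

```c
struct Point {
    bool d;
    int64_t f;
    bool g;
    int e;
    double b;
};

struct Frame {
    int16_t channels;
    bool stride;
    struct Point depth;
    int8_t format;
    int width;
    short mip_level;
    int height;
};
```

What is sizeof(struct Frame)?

56 bytes

Point: 0..1  d  (1B, 1-aligned); 1..8  -- padding (7B); 8..16  f  (8B, 8-aligned); 16..17  g  (1B, 1-aligned); 17..20  -- padding (3B); 20..24  e  (4B, 4-aligned); 24..32  b  (8B, 8-aligned); sizeof = 32, alignof = 8
0..2  channels  (2B, 2-aligned)
2..3  stride  (1B, 1-aligned)
3..8  -- padding (5B)
8..40  depth  (32B, 8-aligned)
40..41  format  (1B, 1-aligned)
41..44  -- padding (3B)
44..48  width  (4B, 4-aligned)
48..50  mip_level  (2B, 2-aligned)
50..52  -- padding (2B)
52..56  height  (4B, 4-aligned)
sizeof = 56, alignof = 8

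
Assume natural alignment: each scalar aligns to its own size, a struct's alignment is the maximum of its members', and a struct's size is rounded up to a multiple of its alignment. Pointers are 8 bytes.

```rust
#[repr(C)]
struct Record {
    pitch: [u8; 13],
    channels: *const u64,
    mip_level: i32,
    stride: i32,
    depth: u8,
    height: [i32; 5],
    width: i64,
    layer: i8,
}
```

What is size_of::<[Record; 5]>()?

pitch at 0 (size 13, align 1) → ends 13
pad 3 to align 8 for channels
channels at 16 (size 8, align 8) → ends 24
mip_level at 24 (size 4, align 4) → ends 28
stride at 28 (size 4, align 4) → ends 32
depth at 32 (size 1, align 1) → ends 33
pad 3 to align 4 for height
height at 36 (size 20, align 4) → ends 56
width at 56 (size 8, align 8) → ends 64
layer at 64 (size 1, align 1) → ends 65
tail pad 7 to reach multiple of 8
total 72 bytes, alignment 8
array of 5: 5 × 72 = 360

360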